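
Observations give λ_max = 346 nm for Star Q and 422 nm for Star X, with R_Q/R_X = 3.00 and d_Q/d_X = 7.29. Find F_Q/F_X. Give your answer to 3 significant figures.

0.375

Wien's law: T_Q/T_X = λ_X/λ_Q = 422/346 = 1.220.
L_Q/L_X = (R_Q/R_X)²(T_Q/T_X)⁴ = (3.00)²(1.220)⁴ = 19.92.
F_Q/F_X = (L_Q/L_X)/(d_Q/d_X)² = 19.92/(7.29)² = 0.3747.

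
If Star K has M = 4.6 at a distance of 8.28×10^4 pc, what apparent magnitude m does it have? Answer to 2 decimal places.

24.19

m = M + 5 log₁₀(d/10 pc) = 4.6 + 5 log₁₀(8.28×10^4/10)
  = 4.6 + 5 × 3.918 = 4.6 + 19.59 = 24.19.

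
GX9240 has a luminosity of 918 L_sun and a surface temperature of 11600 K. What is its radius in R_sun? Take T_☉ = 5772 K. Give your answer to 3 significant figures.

R/R_☉ = √(L/L_☉) / (T/T_☉)² = √(918) / (2.010)²
       = 30.30 / 4.039 = 7.502.

7.50 R_sun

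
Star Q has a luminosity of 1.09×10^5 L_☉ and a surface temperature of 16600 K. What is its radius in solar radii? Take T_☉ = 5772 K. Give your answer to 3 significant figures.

39.9 solar radii

R/R_☉ = √(L/L_☉) / (T/T_☉)² = √(1.09×10^5) / (2.876)²
       = 330.2 / 8.271 = 39.92.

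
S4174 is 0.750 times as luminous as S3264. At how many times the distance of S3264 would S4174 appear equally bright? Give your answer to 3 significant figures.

Equal flux requires L_S4174/d_S4174² = L_S3264/d_S3264², so d_S4174/d_S3264 = √(L_S4174/L_S3264)
= √(0.750) = 0.8660.

0.866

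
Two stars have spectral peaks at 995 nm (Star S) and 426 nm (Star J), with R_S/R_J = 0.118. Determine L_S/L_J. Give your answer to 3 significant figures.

Wien's law gives T ∝ 1/λ_max, so T_S/T_J = λ_J/λ_S = 426/995 = 0.4281.
Then L ∝ R²T⁴ gives L_S/L_J = (0.118)² × (0.4281)⁴ = 0.01392 × 0.03360 = 4.679×10^-4.

4.68×10^-4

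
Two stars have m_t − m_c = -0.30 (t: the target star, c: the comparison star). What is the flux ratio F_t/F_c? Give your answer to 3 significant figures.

1.32

F_t/F_c = 10^(−(m_t − m_c)/2.5) = 10^(0.30/2.5) = 10^0.120 = 1.318.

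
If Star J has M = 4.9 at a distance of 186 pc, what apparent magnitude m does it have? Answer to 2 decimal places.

11.25

m = M + 5 log₁₀(d/10 pc) = 4.9 + 5 log₁₀(186/10)
  = 4.9 + 5 × 1.270 = 4.9 + 6.35 = 11.25.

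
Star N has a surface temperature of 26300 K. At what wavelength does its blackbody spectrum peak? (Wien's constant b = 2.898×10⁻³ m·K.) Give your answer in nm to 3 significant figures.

110 nm

λ_max = b/T = 2.898×10⁻³ / 26300 = 1.10×10^-7 m = 110.2 nm.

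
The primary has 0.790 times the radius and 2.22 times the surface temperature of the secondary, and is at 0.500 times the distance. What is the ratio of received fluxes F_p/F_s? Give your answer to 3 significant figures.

60.6

L_p/L_s = (R_p/R_s)²(T_p/T_s)⁴ = (0.790)² × (2.22)⁴ = 15.16.
F_p/F_s = (L_p/L_s)/(d_p/d_s)² = 15.16 / (0.500)² = 60.64.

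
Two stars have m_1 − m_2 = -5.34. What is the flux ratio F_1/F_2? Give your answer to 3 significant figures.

F_1/F_2 = 10^(−(m_1 − m_2)/2.5) = 10^(5.34/2.5) = 10^2.136 = 136.8.

137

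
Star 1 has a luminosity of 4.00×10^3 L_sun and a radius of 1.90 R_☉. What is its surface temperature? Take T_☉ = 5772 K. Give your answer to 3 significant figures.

3.33×10^4 K

T/T_☉ = (L/L_☉)^(1/4) / (R/R_☉)^(1/2)
T = 5772 × (4.00×10^3)^(1/4) / √(1.90) = 5772 × 7.953 / 1.378 = 3.330×10^4 K.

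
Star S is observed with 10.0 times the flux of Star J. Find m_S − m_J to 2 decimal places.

m_S − m_J = −2.5 log₁₀(F_S/F_J) = −2.5 log₁₀(10.0) = −2.5 × (1.000) = -2.500.

-2.50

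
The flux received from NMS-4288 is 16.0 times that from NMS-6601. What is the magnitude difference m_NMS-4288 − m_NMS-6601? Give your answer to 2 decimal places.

-3.01

m_NMS-4288 − m_NMS-6601 = −2.5 log₁₀(F_NMS-4288/F_NMS-6601) = −2.5 log₁₀(16.0) = −2.5 × (1.204) = -3.010.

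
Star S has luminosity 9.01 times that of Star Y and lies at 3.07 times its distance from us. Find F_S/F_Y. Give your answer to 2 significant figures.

F = L/(4πd²), so F_S/F_Y = (L_S/L_Y) / (d_S/d_Y)²
= 9.01 / (3.07)² = 9.01 / 9.425 = 0.9560.

0.96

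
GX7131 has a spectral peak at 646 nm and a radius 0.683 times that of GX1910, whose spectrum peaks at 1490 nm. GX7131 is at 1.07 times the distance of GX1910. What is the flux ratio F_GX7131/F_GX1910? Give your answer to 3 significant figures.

11.5

Wien's law: T_GX7131/T_GX1910 = λ_GX1910/λ_GX7131 = 1490/646 = 2.307.
L_GX7131/L_GX1910 = (R_GX7131/R_GX1910)²(T_GX7131/T_GX1910)⁴ = (0.683)²(2.307)⁴ = 13.20.
F_GX7131/F_GX1910 = (L_GX7131/L_GX1910)/(d_GX7131/d_GX1910)² = 13.20/(1.07)² = 11.53.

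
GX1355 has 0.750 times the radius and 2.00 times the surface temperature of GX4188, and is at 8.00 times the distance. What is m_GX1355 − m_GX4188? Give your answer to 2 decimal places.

L_GX1355/L_GX4188 = (0.750)²(2.00)⁴ = 9.000.
F_GX1355/F_GX4188 = (L_GX1355/L_GX4188)/(d_GX1355/d_GX4188)² = 9.000/64.00 = 0.1406.
m_GX1355 − m_GX4188 = −2.5 log₁₀(0.1406) = 2.13.

2.13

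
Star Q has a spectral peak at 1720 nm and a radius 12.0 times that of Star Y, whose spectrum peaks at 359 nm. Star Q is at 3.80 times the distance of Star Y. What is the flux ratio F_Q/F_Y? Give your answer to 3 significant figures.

0.0189

Wien's law: T_Q/T_Y = λ_Y/λ_Q = 359/1720 = 0.2087.
L_Q/L_Y = (R_Q/R_Y)²(T_Q/T_Y)⁴ = (12.0)²(0.2087)⁴ = 0.2733.
F_Q/F_Y = (L_Q/L_Y)/(d_Q/d_Y)² = 0.2733/(3.80)² = 0.01893.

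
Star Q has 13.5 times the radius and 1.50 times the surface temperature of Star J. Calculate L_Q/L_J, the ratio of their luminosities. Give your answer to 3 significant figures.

923

From the Stefan–Boltzmann law, L ∝ R²T⁴, so
L_Q/L_J = (R_Q/R_J)² (T_Q/T_J)⁴ = (13.5)² × (1.50)⁴ = 182.2 × 5.062 = 922.6.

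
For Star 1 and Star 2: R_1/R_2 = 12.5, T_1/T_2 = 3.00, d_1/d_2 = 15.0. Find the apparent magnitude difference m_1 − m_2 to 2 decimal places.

L_1/L_2 = (12.5)²(3.00)⁴ = 1.266×10^4.
F_1/F_2 = (L_1/L_2)/(d_1/d_2)² = 1.266×10^4/225.0 = 56.25.
m_1 − m_2 = −2.5 log₁₀(56.25) = -4.38.

-4.38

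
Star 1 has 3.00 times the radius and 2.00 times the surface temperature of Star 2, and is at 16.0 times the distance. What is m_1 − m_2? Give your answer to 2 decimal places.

0.62

L_1/L_2 = (3.00)²(2.00)⁴ = 144.0.
F_1/F_2 = (L_1/L_2)/(d_1/d_2)² = 144.0/256.0 = 0.5625.
m_1 − m_2 = −2.5 log₁₀(0.5625) = 0.62.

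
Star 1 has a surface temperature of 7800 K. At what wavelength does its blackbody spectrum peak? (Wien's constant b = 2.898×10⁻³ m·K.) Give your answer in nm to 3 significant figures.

372 nm

λ_max = b/T = 2.898×10⁻³ / 7800 = 3.72×10^-7 m = 371.5 nm.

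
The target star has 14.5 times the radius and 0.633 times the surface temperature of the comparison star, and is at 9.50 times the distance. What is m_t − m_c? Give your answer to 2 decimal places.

1.07

L_t/L_c = (14.5)²(0.633)⁴ = 33.76.
F_t/F_c = (L_t/L_c)/(d_t/d_c)² = 33.76/90.25 = 0.3740.
m_t − m_c = −2.5 log₁₀(0.3740) = 1.07.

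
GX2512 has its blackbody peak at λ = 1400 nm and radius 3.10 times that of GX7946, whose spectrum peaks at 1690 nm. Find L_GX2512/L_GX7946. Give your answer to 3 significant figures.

Wien's law gives T ∝ 1/λ_max, so T_GX2512/T_GX7946 = λ_GX7946/λ_GX2512 = 1690/1400 = 1.207.
Then L ∝ R²T⁴ gives L_GX2512/L_GX7946 = (3.10)² × (1.207)⁴ = 9.610 × 2.123 = 20.41.

20.4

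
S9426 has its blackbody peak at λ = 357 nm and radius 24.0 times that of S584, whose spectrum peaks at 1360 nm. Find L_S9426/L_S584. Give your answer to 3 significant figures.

Wien's law gives T ∝ 1/λ_max, so T_S9426/T_S584 = λ_S584/λ_S9426 = 1360/357 = 3.810.
Then L ∝ R²T⁴ gives L_S9426/L_S584 = (24.0)² × (3.810)⁴ = 576.0 × 210.6 = 1.213×10^5.

1.21×10^5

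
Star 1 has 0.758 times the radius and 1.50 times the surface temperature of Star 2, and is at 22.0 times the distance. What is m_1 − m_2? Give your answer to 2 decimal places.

5.55

L_1/L_2 = (0.758)²(1.50)⁴ = 2.909.
F_1/F_2 = (L_1/L_2)/(d_1/d_2)² = 2.909/484.0 = 0.006010.
m_1 − m_2 = −2.5 log₁₀(0.006010) = 5.55.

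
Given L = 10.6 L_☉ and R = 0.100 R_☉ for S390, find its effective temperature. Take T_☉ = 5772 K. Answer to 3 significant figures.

T/T_☉ = (L/L_☉)^(1/4) / (R/R_☉)^(1/2)
T = 5772 × (10.6)^(1/4) / √(0.100) = 5772 × 1.804 / 0.3162 = 3.293×10^4 K.

3.29×10^4 K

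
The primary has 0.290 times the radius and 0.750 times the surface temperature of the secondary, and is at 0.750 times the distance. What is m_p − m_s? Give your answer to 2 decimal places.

3.31

L_p/L_s = (0.290)²(0.750)⁴ = 0.02661.
F_p/F_s = (L_p/L_s)/(d_p/d_s)² = 0.02661/0.5625 = 0.04731.
m_p − m_s = −2.5 log₁₀(0.04731) = 3.31.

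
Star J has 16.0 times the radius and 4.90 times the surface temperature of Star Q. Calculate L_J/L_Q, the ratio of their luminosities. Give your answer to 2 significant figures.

1.5×10^5

From the Stefan–Boltzmann law, L ∝ R²T⁴, so
L_J/L_Q = (R_J/R_Q)² (T_J/T_Q)⁴ = (16.0)² × (4.90)⁴ = 256.0 × 576.5 = 1.476×10^5.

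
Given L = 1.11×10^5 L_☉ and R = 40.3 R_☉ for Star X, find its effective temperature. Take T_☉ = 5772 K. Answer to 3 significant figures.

1.66×10^4 K

T/T_☉ = (L/L_☉)^(1/4) / (R/R_☉)^(1/2)
T = 5772 × (1.11×10^5)^(1/4) / √(40.3) = 5772 × 18.25 / 6.348 = 1.660×10^4 K.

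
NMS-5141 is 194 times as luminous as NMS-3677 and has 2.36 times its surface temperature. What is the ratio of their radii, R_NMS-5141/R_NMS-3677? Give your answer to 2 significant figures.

2.5

L ∝ R²T⁴ gives R ∝ √L / T², so
R_NMS-5141/R_NMS-3677 = √(194) / (2.36)² = 13.93 / 5.570 = 2.501.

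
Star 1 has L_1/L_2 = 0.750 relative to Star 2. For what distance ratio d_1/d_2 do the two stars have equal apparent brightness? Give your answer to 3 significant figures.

Equal flux requires L_1/d_1² = L_2/d_2², so d_1/d_2 = √(L_1/L_2)
= √(0.750) = 0.8660.

0.866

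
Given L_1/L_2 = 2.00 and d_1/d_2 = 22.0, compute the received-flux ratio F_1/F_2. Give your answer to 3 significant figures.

0.00413

F = L/(4πd²), so F_1/F_2 = (L_1/L_2) / (d_1/d_2)²
= 2.00 / (22.0)² = 2.00 / 484.0 = 0.004132.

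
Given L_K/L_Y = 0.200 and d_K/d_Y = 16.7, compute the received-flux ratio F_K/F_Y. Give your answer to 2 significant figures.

F = L/(4πd²), so F_K/F_Y = (L_K/L_Y) / (d_K/d_Y)²
= 0.200 / (16.7)² = 0.200 / 278.9 = 7.171×10^-4.

7.2×10^-4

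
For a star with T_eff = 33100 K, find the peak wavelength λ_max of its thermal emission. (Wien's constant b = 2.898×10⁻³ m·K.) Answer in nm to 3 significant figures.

87.6 nm

λ_max = b/T = 2.898×10⁻³ / 33100 = 8.76×10^-8 m = 87.55 nm.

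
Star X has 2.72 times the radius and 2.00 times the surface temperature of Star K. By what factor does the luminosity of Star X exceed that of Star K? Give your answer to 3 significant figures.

From the Stefan–Boltzmann law, L ∝ R²T⁴, so
L_X/L_K = (R_X/R_K)² (T_X/T_K)⁴ = (2.72)² × (2.00)⁴ = 7.398 × 16.00 = 118.4.

118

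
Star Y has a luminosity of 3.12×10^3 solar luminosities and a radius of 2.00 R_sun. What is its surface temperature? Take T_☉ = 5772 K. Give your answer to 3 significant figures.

T/T_☉ = (L/L_☉)^(1/4) / (R/R_☉)^(1/2)
T = 5772 × (3.12×10^3)^(1/4) / √(2.00) = 5772 × 7.474 / 1.414 = 3.050×10^4 K.

3.05×10^4 K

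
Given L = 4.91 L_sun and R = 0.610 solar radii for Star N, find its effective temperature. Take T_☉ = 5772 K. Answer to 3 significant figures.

T/T_☉ = (L/L_☉)^(1/4) / (R/R_☉)^(1/2)
T = 5772 × (4.91)^(1/4) / √(0.610) = 5772 × 1.489 / 0.7810 = 1.100×10^4 K.

1.10×10^4 K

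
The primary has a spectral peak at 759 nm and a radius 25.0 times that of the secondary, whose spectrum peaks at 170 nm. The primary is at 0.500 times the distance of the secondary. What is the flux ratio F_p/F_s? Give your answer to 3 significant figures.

Wien's law: T_p/T_s = λ_s/λ_p = 170/759 = 0.2240.
L_p/L_s = (R_p/R_s)²(T_p/T_s)⁴ = (25.0)²(0.2240)⁴ = 1.573.
F_p/F_s = (L_p/L_s)/(d_p/d_s)² = 1.573/(0.500)² = 6.292.

6.29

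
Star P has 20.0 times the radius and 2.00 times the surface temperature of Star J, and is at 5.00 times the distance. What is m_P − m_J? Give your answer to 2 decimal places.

-6.02

L_P/L_J = (20.0)²(2.00)⁴ = 6400.
F_P/F_J = (L_P/L_J)/(d_P/d_J)² = 6400/25.00 = 256.0.
m_P − m_J = −2.5 log₁₀(256.0) = -6.02.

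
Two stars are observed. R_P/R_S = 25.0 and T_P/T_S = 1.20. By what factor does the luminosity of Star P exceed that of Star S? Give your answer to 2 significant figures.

From the Stefan–Boltzmann law, L ∝ R²T⁴, so
L_P/L_S = (R_P/R_S)² (T_P/T_S)⁴ = (25.0)² × (1.20)⁴ = 625.0 × 2.074 = 1296.

1.3×10^3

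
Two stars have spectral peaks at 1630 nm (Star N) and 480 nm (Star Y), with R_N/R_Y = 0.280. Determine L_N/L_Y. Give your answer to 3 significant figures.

5.90×10^-4

Wien's law gives T ∝ 1/λ_max, so T_N/T_Y = λ_Y/λ_N = 480/1630 = 0.2945.
Then L ∝ R²T⁴ gives L_N/L_Y = (0.280)² × (0.2945)⁴ = 0.07840 × 0.007520 = 5.896×10^-4.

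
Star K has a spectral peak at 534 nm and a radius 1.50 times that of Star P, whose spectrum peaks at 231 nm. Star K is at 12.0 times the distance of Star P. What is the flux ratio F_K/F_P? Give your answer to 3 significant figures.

5.47×10^-4

Wien's law: T_K/T_P = λ_P/λ_K = 231/534 = 0.4326.
L_K/L_P = (R_K/R_P)²(T_K/T_P)⁴ = (1.50)²(0.4326)⁴ = 0.07879.
F_K/F_P = (L_K/L_P)/(d_K/d_P)² = 0.07879/(12.0)² = 5.471×10^-4.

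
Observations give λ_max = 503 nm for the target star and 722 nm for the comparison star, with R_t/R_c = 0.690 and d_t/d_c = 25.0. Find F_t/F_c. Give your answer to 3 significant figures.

Wien's law: T_t/T_c = λ_c/λ_t = 722/503 = 1.435.
L_t/L_c = (R_t/R_c)²(T_t/T_c)⁴ = (0.690)²(1.435)⁴ = 2.021.
F_t/F_c = (L_t/L_c)/(d_t/d_c)² = 2.021/(25.0)² = 0.003234.

0.00323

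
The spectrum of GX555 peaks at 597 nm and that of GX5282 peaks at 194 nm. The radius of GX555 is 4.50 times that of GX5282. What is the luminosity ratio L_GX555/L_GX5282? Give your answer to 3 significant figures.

0.226

Wien's law gives T ∝ 1/λ_max, so T_GX555/T_GX5282 = λ_GX5282/λ_GX555 = 194/597 = 0.3250.
Then L ∝ R²T⁴ gives L_GX555/L_GX5282 = (4.50)² × (0.3250)⁴ = 20.25 × 0.01115 = 0.2258.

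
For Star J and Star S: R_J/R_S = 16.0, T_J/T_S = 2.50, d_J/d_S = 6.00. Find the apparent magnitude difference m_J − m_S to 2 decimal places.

-6.11

L_J/L_S = (16.0)²(2.50)⁴ = 1.000×10^4.
F_J/F_S = (L_J/L_S)/(d_J/d_S)² = 1.000×10^4/36.00 = 277.8.
m_J − m_S = −2.5 log₁₀(277.8) = -6.11.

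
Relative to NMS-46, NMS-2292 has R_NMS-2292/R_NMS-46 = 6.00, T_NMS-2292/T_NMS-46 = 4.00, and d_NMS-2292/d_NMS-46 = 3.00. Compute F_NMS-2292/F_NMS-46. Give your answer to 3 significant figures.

L_NMS-2292/L_NMS-46 = (R_NMS-2292/R_NMS-46)²(T_NMS-2292/T_NMS-46)⁴ = (6.00)² × (4.00)⁴ = 9216.
F_NMS-2292/F_NMS-46 = (L_NMS-2292/L_NMS-46)/(d_NMS-2292/d_NMS-46)² = 9216 / (3.00)² = 1024.

1.02×10^3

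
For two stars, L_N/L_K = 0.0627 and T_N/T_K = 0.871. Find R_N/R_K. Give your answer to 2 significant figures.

L ∝ R²T⁴ gives R ∝ √L / T², so
R_N/R_K = √(0.0627) / (0.871)² = 0.2504 / 0.7586 = 0.3301.

0.33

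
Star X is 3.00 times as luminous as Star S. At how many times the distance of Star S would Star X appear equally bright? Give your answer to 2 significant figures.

1.7

Equal flux requires L_X/d_X² = L_S/d_S², so d_X/d_S = √(L_X/L_S)
= √(3.00) = 1.732.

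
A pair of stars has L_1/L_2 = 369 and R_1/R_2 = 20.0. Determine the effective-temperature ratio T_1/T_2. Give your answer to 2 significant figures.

L ∝ R²T⁴ gives T ∝ (L/R²)^(1/4), so
T_1/T_2 = (369 / 20.0²)^(1/4) = (0.9225)^(1/4) = 0.9800.

0.98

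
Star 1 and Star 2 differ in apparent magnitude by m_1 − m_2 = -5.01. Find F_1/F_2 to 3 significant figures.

F_1/F_2 = 10^(−(m_1 − m_2)/2.5) = 10^(5.01/2.5) = 10^2.004 = 100.9.

101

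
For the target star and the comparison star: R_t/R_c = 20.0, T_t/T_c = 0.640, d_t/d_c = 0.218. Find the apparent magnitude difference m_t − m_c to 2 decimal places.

L_t/L_c = (20.0)²(0.640)⁴ = 67.11.
F_t/F_c = (L_t/L_c)/(d_t/d_c)² = 67.11/0.04752 = 1412.
m_t − m_c = −2.5 log₁₀(1412) = -7.87.

-7.87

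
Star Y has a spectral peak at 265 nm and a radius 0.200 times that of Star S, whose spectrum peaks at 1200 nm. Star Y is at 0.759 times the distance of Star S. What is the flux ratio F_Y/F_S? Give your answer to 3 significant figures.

Wien's law: T_Y/T_S = λ_S/λ_Y = 1200/265 = 4.528.
L_Y/L_S = (R_Y/R_S)²(T_Y/T_S)⁴ = (0.200)²(4.528)⁴ = 16.82.
F_Y/F_S = (L_Y/L_S)/(d_Y/d_S)² = 16.82/(0.759)² = 29.20.

29.2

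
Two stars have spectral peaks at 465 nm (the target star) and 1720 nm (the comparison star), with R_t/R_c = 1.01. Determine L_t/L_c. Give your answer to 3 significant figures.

Wien's law gives T ∝ 1/λ_max, so T_t/T_c = λ_c/λ_t = 1720/465 = 3.699.
Then L ∝ R²T⁴ gives L_t/L_c = (1.01)² × (3.699)⁴ = 1.020 × 187.2 = 191.0.

191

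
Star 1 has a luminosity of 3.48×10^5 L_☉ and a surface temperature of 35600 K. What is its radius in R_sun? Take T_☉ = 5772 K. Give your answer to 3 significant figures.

R/R_☉ = √(L/L_☉) / (T/T_☉)² = √(3.48×10^5) / (6.168)²
       = 589.9 / 38.04 = 15.51.

15.5 R_sun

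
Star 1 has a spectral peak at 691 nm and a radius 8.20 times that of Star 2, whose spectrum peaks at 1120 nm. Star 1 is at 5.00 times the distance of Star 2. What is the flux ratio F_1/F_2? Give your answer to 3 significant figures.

18.6

Wien's law: T_1/T_2 = λ_2/λ_1 = 1120/691 = 1.621.
L_1/L_2 = (R_1/R_2)²(T_1/T_2)⁴ = (8.20)²(1.621)⁴ = 464.1.
F_1/F_2 = (L_1/L_2)/(d_1/d_2)² = 464.1/(5.00)² = 18.56.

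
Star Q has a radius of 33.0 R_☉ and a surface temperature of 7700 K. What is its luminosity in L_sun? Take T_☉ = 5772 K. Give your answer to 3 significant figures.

3.45×10^3 L_sun

L/L_☉ = (R/R_☉)² (T/T_☉)⁴ = (33.0)² × (7700/5772)⁴
       = 1089 × (1.334)⁴ = 1089 × 3.167 = 3449.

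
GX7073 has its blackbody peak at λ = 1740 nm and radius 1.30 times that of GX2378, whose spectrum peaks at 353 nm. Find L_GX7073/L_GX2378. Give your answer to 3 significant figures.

0.00286

Wien's law gives T ∝ 1/λ_max, so T_GX7073/T_GX2378 = λ_GX2378/λ_GX7073 = 353/1740 = 0.2029.
Then L ∝ R²T⁴ gives L_GX7073/L_GX2378 = (1.30)² × (0.2029)⁴ = 1.690 × 0.001694 = 0.002863.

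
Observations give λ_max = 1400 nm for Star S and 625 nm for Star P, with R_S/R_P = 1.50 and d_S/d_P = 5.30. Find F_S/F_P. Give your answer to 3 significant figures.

Wien's law: T_S/T_P = λ_P/λ_S = 625/1400 = 0.4464.
L_S/L_P = (R_S/R_P)²(T_S/T_P)⁴ = (1.50)²(0.4464)⁴ = 0.08937.
F_S/F_P = (L_S/L_P)/(d_S/d_P)² = 0.08937/(5.30)² = 0.003182.

0.00318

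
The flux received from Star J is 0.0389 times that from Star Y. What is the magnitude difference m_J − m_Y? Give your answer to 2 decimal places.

m_J − m_Y = −2.5 log₁₀(F_J/F_Y) = −2.5 log₁₀(0.0389) = −2.5 × (-1.410) = 3.525.

3.53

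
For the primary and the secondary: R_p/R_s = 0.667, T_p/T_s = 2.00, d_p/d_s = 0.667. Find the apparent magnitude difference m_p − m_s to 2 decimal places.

-3.01

L_p/L_s = (0.667)²(2.00)⁴ = 7.118.
F_p/F_s = (L_p/L_s)/(d_p/d_s)² = 7.118/0.4449 = 16.00.
m_p − m_s = −2.5 log₁₀(16.00) = -3.01.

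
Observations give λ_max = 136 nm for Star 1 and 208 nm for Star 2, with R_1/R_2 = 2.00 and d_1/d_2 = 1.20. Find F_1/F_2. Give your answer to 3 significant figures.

Wien's law: T_1/T_2 = λ_2/λ_1 = 208/136 = 1.529.
L_1/L_2 = (R_1/R_2)²(T_1/T_2)⁴ = (2.00)²(1.529)⁴ = 21.89.
F_1/F_2 = (L_1/L_2)/(d_1/d_2)² = 21.89/(1.20)² = 15.20.

15.2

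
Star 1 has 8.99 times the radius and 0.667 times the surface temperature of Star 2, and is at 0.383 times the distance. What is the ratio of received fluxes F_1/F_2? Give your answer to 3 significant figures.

L_1/L_2 = (R_1/R_2)²(T_1/T_2)⁴ = (8.99)² × (0.667)⁴ = 16.00.
F_1/F_2 = (L_1/L_2)/(d_1/d_2)² = 16.00 / (0.383)² = 109.0.

109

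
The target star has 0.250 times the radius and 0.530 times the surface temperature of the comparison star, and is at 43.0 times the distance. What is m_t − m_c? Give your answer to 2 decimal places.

13.93

L_t/L_c = (0.250)²(0.530)⁴ = 0.004932.
F_t/F_c = (L_t/L_c)/(d_t/d_c)² = 0.004932/1849 = 2.667×10^-6.
m_t − m_c = −2.5 log₁₀(2.667×10^-6) = 13.93.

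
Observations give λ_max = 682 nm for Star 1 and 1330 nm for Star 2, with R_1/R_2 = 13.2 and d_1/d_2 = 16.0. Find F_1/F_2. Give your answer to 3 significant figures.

Wien's law: T_1/T_2 = λ_2/λ_1 = 1330/682 = 1.950.
L_1/L_2 = (R_1/R_2)²(T_1/T_2)⁴ = (13.2)²(1.950)⁴ = 2520.
F_1/F_2 = (L_1/L_2)/(d_1/d_2)² = 2520/(16.0)² = 9.844.

9.84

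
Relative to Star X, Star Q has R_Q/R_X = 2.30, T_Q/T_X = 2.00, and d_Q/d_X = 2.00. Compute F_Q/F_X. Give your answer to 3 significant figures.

21.2

L_Q/L_X = (R_Q/R_X)²(T_Q/T_X)⁴ = (2.30)² × (2.00)⁴ = 84.64.
F_Q/F_X = (L_Q/L_X)/(d_Q/d_X)² = 84.64 / (2.00)² = 21.16.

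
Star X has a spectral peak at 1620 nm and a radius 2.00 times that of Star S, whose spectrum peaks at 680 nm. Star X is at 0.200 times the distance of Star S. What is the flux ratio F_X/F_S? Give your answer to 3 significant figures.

Wien's law: T_X/T_S = λ_S/λ_X = 680/1620 = 0.4198.
L_X/L_S = (R_X/R_S)²(T_X/T_S)⁴ = (2.00)²(0.4198)⁴ = 0.1242.
F_X/F_S = (L_X/L_S)/(d_X/d_S)² = 0.1242/(0.200)² = 3.104.

3.10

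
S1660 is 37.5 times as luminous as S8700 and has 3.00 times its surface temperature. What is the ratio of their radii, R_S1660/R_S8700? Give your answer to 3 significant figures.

0.680

L ∝ R²T⁴ gives R ∝ √L / T², so
R_S1660/R_S8700 = √(37.5) / (3.00)² = 6.124 / 9.000 = 0.6804.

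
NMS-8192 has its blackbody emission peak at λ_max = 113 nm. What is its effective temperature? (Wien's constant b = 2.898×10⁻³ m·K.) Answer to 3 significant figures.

T = b/λ_max = 2.898×10⁻³ / (113×10⁻⁹) = 2.565×10^4 K.

2.56×10^4 K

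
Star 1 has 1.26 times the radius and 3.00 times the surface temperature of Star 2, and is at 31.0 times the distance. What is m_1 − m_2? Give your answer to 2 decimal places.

L_1/L_2 = (1.26)²(3.00)⁴ = 128.6.
F_1/F_2 = (L_1/L_2)/(d_1/d_2)² = 128.6/961.0 = 0.1338.
m_1 − m_2 = −2.5 log₁₀(0.1338) = 2.18.

2.18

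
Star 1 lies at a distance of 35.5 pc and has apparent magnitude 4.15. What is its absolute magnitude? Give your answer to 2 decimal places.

1.40

M = m − 5 log₁₀(d/10 pc) = 4.15 − 5 log₁₀(35.5/10)
  = 4.15 − 5 × 0.550 = 4.15 − 2.75 = 1.40.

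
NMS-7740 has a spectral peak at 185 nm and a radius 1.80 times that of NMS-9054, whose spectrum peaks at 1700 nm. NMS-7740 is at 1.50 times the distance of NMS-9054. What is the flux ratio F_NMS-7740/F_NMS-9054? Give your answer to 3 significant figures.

1.03×10^4

Wien's law: T_NMS-7740/T_NMS-9054 = λ_NMS-9054/λ_NMS-7740 = 1700/185 = 9.189.
L_NMS-7740/L_NMS-9054 = (R_NMS-7740/R_NMS-9054)²(T_NMS-7740/T_NMS-9054)⁴ = (1.80)²(9.189)⁴ = 2.310×10^4.
F_NMS-7740/F_NMS-9054 = (L_NMS-7740/L_NMS-9054)/(d_NMS-7740/d_NMS-9054)² = 2.310×10^4/(1.50)² = 1.027×10^4.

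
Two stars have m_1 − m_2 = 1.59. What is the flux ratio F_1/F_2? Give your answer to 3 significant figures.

F_1/F_2 = 10^(−(m_1 − m_2)/2.5) = 10^(-1.59/2.5) = 10^-0.636 = 0.2312.

0.231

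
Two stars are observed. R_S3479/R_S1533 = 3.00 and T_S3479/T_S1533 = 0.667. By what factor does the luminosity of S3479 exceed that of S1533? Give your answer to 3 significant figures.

From the Stefan–Boltzmann law, L ∝ R²T⁴, so
L_S3479/L_S1533 = (R_S3479/R_S1533)² (T_S3479/T_S1533)⁴ = (3.00)² × (0.667)⁴ = 9.000 × 0.1979 = 1.781.

1.78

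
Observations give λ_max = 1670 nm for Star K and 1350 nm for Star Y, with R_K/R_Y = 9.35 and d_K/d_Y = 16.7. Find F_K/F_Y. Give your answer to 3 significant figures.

0.134

Wien's law: T_K/T_Y = λ_Y/λ_K = 1350/1670 = 0.8084.
L_K/L_Y = (R_K/R_Y)²(T_K/T_Y)⁴ = (9.35)²(0.8084)⁴ = 37.33.
F_K/F_Y = (L_K/L_Y)/(d_K/d_Y)² = 37.33/(16.7)² = 0.1339.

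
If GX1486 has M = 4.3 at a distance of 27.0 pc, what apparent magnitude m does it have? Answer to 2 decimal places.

m = M + 5 log₁₀(d/10 pc) = 4.3 + 5 log₁₀(27.0/10)
  = 4.3 + 5 × 0.431 = 4.3 + 2.16 = 6.46.

6.46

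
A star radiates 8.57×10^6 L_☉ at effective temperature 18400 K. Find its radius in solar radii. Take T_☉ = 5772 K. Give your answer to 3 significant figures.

R/R_☉ = √(L/L_☉) / (T/T_☉)² = √(8.57×10^6) / (3.188)²
       = 2927 / 10.16 = 288.1.

288 solar radii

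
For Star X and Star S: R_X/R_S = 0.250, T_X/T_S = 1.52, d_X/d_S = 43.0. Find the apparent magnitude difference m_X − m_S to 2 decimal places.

9.36

L_X/L_S = (0.250)²(1.52)⁴ = 0.3336.
F_X/F_S = (L_X/L_S)/(d_X/d_S)² = 0.3336/1849 = 1.804×10^-4.
m_X − m_S = −2.5 log₁₀(1.804×10^-4) = 9.36.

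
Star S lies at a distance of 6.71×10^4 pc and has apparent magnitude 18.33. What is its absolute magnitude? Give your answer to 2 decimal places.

-0.80

M = m − 5 log₁₀(d/10 pc) = 18.33 − 5 log₁₀(6.71×10^4/10)
  = 18.33 − 5 × 3.827 = 18.33 − 19.13 = -0.80.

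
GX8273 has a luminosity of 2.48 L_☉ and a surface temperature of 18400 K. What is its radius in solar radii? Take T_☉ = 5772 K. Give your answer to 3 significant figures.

R/R_☉ = √(L/L_☉) / (T/T_☉)² = √(2.48) / (3.188)²
       = 1.575 / 10.16 = 0.1550.

0.155 solar radii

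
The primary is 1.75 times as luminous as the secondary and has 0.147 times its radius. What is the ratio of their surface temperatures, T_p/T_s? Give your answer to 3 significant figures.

3.00

L ∝ R²T⁴ gives T ∝ (L/R²)^(1/4), so
T_p/T_s = (1.75 / 0.147²)^(1/4) = (80.98)^(1/4) = 3.000.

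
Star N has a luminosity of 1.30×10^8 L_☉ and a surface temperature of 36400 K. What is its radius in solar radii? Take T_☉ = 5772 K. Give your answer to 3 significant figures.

R/R_☉ = √(L/L_☉) / (T/T_☉)² = √(1.30×10^8) / (6.306)²
       = 1.140×10^4 / 39.77 = 286.7.

287 solar radii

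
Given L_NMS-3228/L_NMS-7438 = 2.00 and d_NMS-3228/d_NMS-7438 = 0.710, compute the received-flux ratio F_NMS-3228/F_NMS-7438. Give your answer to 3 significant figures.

3.97

F = L/(4πd²), so F_NMS-3228/F_NMS-7438 = (L_NMS-3228/L_NMS-7438) / (d_NMS-3228/d_NMS-7438)²
= 2.00 / (0.710)² = 2.00 / 0.5041 = 3.967.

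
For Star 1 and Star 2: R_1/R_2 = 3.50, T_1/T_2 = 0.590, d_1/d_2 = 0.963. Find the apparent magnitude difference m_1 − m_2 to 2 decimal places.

-0.51

L_1/L_2 = (3.50)²(0.590)⁴ = 1.484.
F_1/F_2 = (L_1/L_2)/(d_1/d_2)² = 1.484/0.9274 = 1.601.
m_1 − m_2 = −2.5 log₁₀(1.601) = -0.51.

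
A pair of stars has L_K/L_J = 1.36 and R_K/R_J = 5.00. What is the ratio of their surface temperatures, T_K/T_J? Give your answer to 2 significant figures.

L ∝ R²T⁴ gives T ∝ (L/R²)^(1/4), so
T_K/T_J = (1.36 / 5.00²)^(1/4) = (0.05440)^(1/4) = 0.4829.

0.48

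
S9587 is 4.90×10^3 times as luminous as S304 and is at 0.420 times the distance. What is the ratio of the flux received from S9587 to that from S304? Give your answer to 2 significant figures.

F = L/(4πd²), so F_S9587/F_S304 = (L_S9587/L_S304) / (d_S9587/d_S304)²
= 4.90×10^3 / (0.420)² = 4.90×10^3 / 0.1764 = 2.778×10^4.

2.8×10^4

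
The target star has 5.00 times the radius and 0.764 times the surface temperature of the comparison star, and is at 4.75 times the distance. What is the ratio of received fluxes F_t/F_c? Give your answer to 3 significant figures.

L_t/L_c = (R_t/R_c)²(T_t/T_c)⁴ = (5.00)² × (0.764)⁴ = 8.518.
F_t/F_c = (L_t/L_c)/(d_t/d_c)² = 8.518 / (4.75)² = 0.3775.

0.378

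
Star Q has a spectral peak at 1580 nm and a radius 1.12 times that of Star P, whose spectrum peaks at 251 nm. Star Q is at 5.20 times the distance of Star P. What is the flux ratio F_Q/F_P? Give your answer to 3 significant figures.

2.95×10^-5

Wien's law: T_Q/T_P = λ_P/λ_Q = 251/1580 = 0.1589.
L_Q/L_P = (R_Q/R_P)²(T_Q/T_P)⁴ = (1.12)²(0.1589)⁴ = 7.989×10^-4.
F_Q/F_P = (L_Q/L_P)/(d_Q/d_P)² = 7.989×10^-4/(5.20)² = 2.955×10^-5.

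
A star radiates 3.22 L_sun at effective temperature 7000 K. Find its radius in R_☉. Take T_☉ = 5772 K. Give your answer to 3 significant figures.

R/R_☉ = √(L/L_☉) / (T/T_☉)² = √(3.22) / (1.213)²
       = 1.794 / 1.471 = 1.220.

1.22 R_☉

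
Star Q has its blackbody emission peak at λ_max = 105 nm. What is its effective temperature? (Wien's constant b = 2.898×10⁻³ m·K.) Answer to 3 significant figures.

T = b/λ_max = 2.898×10⁻³ / (105×10⁻⁹) = 2.760×10^4 K.

2.76×10^4 K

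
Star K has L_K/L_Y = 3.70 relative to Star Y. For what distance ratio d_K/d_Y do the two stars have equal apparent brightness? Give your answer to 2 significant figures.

1.9

Equal flux requires L_K/d_K² = L_Y/d_Y², so d_K/d_Y = √(L_K/L_Y)
= √(3.70) = 1.924.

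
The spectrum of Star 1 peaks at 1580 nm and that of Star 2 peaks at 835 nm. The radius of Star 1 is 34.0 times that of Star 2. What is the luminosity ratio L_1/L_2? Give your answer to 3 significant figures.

90.2

Wien's law gives T ∝ 1/λ_max, so T_1/T_2 = λ_2/λ_1 = 835/1580 = 0.5285.
Then L ∝ R²T⁴ gives L_1/L_2 = (34.0)² × (0.5285)⁴ = 1156 × 0.07800 = 90.17.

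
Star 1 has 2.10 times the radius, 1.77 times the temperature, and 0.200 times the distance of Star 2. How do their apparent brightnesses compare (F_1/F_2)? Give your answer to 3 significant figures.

L_1/L_2 = (R_1/R_2)²(T_1/T_2)⁴ = (2.10)² × (1.77)⁴ = 43.28.
F_1/F_2 = (L_1/L_2)/(d_1/d_2)² = 43.28 / (0.200)² = 1082.

1.08×10^3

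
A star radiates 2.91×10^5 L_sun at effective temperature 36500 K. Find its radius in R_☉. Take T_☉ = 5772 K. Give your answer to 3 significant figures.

13.5 R_☉

R/R_☉ = √(L/L_☉) / (T/T_☉)² = √(2.91×10^5) / (6.324)²
       = 539.4 / 39.99 = 13.49.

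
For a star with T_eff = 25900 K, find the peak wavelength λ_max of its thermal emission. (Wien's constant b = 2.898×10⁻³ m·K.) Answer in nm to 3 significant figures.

λ_max = b/T = 2.898×10⁻³ / 25900 = 1.12×10^-7 m = 111.9 nm.

112 nm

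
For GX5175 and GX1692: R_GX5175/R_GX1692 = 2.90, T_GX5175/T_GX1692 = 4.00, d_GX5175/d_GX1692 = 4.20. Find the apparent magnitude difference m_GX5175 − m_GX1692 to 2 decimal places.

-5.22

L_GX5175/L_GX1692 = (2.90)²(4.00)⁴ = 2153.
F_GX5175/F_GX1692 = (L_GX5175/L_GX1692)/(d_GX5175/d_GX1692)² = 2153/17.64 = 122.0.
m_GX5175 − m_GX1692 = −2.5 log₁₀(122.0) = -5.22.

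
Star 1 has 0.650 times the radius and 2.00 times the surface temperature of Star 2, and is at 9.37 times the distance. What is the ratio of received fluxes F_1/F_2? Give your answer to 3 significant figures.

L_1/L_2 = (R_1/R_2)²(T_1/T_2)⁴ = (0.650)² × (2.00)⁴ = 6.760.
F_1/F_2 = (L_1/L_2)/(d_1/d_2)² = 6.760 / (9.37)² = 0.07700.

0.0770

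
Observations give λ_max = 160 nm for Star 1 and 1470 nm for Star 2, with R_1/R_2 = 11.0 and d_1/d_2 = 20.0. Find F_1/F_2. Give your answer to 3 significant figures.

Wien's law: T_1/T_2 = λ_2/λ_1 = 1470/160 = 9.188.
L_1/L_2 = (R_1/R_2)²(T_1/T_2)⁴ = (11.0)²(9.188)⁴ = 8.621×10^5.
F_1/F_2 = (L_1/L_2)/(d_1/d_2)² = 8.621×10^5/(20.0)² = 2155.

2.16×10^3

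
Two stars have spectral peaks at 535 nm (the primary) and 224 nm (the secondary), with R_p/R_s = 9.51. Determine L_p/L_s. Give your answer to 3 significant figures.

Wien's law gives T ∝ 1/λ_max, so T_p/T_s = λ_s/λ_p = 224/535 = 0.4187.
Then L ∝ R²T⁴ gives L_p/L_s = (9.51)² × (0.4187)⁴ = 90.44 × 0.03073 = 2.779.

2.78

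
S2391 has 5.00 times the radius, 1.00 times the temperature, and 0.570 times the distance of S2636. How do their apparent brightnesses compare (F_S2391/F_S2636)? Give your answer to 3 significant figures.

L_S2391/L_S2636 = (R_S2391/R_S2636)²(T_S2391/T_S2636)⁴ = (5.00)² × (1.00)⁴ = 25.00.
F_S2391/F_S2636 = (L_S2391/L_S2636)/(d_S2391/d_S2636)² = 25.00 / (0.570)² = 76.95.

76.9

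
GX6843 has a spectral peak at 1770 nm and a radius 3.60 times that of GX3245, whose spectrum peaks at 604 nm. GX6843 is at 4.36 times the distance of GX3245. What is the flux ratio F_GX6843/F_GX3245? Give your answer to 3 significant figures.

Wien's law: T_GX6843/T_GX3245 = λ_GX3245/λ_GX6843 = 604/1770 = 0.3412.
L_GX6843/L_GX3245 = (R_GX6843/R_GX3245)²(T_GX6843/T_GX3245)⁴ = (3.60)²(0.3412)⁴ = 0.1757.
F_GX6843/F_GX3245 = (L_GX6843/L_GX3245)/(d_GX6843/d_GX3245)² = 0.1757/(4.36)² = 0.009245.

0.00924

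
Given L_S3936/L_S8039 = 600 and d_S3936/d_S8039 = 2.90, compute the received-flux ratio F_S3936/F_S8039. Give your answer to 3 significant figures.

71.3

F = L/(4πd²), so F_S3936/F_S8039 = (L_S3936/L_S8039) / (d_S3936/d_S8039)²
= 600 / (2.90)² = 600 / 8.410 = 71.34.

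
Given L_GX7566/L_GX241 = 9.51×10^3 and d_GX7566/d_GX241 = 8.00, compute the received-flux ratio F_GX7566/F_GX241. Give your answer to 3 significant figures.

149

F = L/(4πd²), so F_GX7566/F_GX241 = (L_GX7566/L_GX241) / (d_GX7566/d_GX241)²
= 9.51×10^3 / (8.00)² = 9.51×10^3 / 64.00 = 148.6.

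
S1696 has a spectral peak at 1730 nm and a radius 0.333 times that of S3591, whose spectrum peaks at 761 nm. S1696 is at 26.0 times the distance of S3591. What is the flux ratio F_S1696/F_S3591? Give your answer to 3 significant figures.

6.14×10^-6

Wien's law: T_S1696/T_S3591 = λ_S3591/λ_S1696 = 761/1730 = 0.4399.
L_S1696/L_S3591 = (R_S1696/R_S3591)²(T_S1696/T_S3591)⁴ = (0.333)²(0.4399)⁴ = 0.004152.
F_S1696/F_S3591 = (L_S1696/L_S3591)/(d_S1696/d_S3591)² = 0.004152/(26.0)² = 6.142×10^-6.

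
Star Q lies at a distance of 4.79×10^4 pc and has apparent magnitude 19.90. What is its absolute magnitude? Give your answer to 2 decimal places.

1.50

M = m − 5 log₁₀(d/10 pc) = 19.90 − 5 log₁₀(4.79×10^4/10)
  = 19.90 − 5 × 3.680 = 19.90 − 18.40 = 1.50.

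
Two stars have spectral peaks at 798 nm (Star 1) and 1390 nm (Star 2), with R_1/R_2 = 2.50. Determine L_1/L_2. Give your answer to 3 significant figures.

57.5

Wien's law gives T ∝ 1/λ_max, so T_1/T_2 = λ_2/λ_1 = 1390/798 = 1.742.
Then L ∝ R²T⁴ gives L_1/L_2 = (2.50)² × (1.742)⁴ = 6.250 × 9.206 = 57.53.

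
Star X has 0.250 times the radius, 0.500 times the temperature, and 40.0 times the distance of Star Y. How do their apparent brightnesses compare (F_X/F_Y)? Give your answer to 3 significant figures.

L_X/L_Y = (R_X/R_Y)²(T_X/T_Y)⁴ = (0.250)² × (0.500)⁴ = 0.003906.
F_X/F_Y = (L_X/L_Y)/(d_X/d_Y)² = 0.003906 / (40.0)² = 2.441×10^-6.

2.44×10^-6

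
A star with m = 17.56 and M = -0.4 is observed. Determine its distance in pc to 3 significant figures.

3.91×10^4 pc

m − M = 5 log₁₀(d/10 pc)
17.56 − (-0.4) = 17.96 = 5 log₁₀(d/10)
d = 10 × 10^(17.96/5) = 10 × 10^3.592 = 3.908×10^4 pc.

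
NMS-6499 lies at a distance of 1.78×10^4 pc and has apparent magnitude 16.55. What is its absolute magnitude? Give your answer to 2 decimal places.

0.30

M = m − 5 log₁₀(d/10 pc) = 16.55 − 5 log₁₀(1.78×10^4/10)
  = 16.55 − 5 × 3.250 = 16.55 − 16.25 = 0.30.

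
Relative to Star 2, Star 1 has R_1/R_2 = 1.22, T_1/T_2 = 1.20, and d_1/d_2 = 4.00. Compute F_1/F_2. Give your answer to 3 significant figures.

0.193

L_1/L_2 = (R_1/R_2)²(T_1/T_2)⁴ = (1.22)² × (1.20)⁴ = 3.086.
F_1/F_2 = (L_1/L_2)/(d_1/d_2)² = 3.086 / (4.00)² = 0.1929.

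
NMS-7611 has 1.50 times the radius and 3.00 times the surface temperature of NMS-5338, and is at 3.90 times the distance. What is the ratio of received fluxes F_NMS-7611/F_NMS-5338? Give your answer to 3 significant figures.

L_NMS-7611/L_NMS-5338 = (R_NMS-7611/R_NMS-5338)²(T_NMS-7611/T_NMS-5338)⁴ = (1.50)² × (3.00)⁴ = 182.2.
F_NMS-7611/F_NMS-5338 = (L_NMS-7611/L_NMS-5338)/(d_NMS-7611/d_NMS-5338)² = 182.2 / (3.90)² = 11.98.

12.0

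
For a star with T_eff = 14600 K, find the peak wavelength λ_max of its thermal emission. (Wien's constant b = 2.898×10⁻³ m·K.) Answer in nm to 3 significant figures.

λ_max = b/T = 2.898×10⁻³ / 14600 = 1.98×10^-7 m = 198.5 nm.

198 nm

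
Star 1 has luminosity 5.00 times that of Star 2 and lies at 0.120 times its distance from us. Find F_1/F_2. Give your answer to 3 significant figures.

347

F = L/(4πd²), so F_1/F_2 = (L_1/L_2) / (d_1/d_2)²
= 5.00 / (0.120)² = 5.00 / 0.01440 = 347.2.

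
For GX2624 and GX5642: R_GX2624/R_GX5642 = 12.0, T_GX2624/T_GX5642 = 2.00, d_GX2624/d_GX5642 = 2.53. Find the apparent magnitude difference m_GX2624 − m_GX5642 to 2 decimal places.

-6.39

L_GX2624/L_GX5642 = (12.0)²(2.00)⁴ = 2304.
F_GX2624/F_GX5642 = (L_GX2624/L_GX5642)/(d_GX2624/d_GX5642)² = 2304/6.401 = 359.9.
m_GX2624 − m_GX5642 = −2.5 log₁₀(359.9) = -6.39.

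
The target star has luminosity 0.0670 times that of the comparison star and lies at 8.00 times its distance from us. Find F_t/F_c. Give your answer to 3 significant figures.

F = L/(4πd²), so F_t/F_c = (L_t/L_c) / (d_t/d_c)²
= 0.0670 / (8.00)² = 0.0670 / 64.00 = 0.001047.

0.00105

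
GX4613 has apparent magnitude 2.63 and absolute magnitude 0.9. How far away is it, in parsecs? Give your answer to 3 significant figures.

m − M = 5 log₁₀(d/10 pc)
2.63 − (0.9) = 1.73 = 5 log₁₀(d/10)
d = 10 × 10^(1.73/5) = 10 × 10^0.346 = 22.18 pc.

22.2 pc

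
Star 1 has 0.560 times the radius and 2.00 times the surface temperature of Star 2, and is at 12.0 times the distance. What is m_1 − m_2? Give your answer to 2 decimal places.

L_1/L_2 = (0.560)²(2.00)⁴ = 5.018.
F_1/F_2 = (L_1/L_2)/(d_1/d_2)² = 5.018/144.0 = 0.03484.
m_1 − m_2 = −2.5 log₁₀(0.03484) = 3.64.

3.64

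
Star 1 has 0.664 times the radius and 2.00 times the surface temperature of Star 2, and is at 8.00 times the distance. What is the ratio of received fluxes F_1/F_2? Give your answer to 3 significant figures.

L_1/L_2 = (R_1/R_2)²(T_1/T_2)⁴ = (0.664)² × (2.00)⁴ = 7.054.
F_1/F_2 = (L_1/L_2)/(d_1/d_2)² = 7.054 / (8.00)² = 0.1102.

0.110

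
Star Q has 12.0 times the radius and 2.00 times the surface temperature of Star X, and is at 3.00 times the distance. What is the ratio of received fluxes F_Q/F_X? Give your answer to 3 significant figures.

256

L_Q/L_X = (R_Q/R_X)²(T_Q/T_X)⁴ = (12.0)² × (2.00)⁴ = 2304.
F_Q/F_X = (L_Q/L_X)/(d_Q/d_X)² = 2304 / (3.00)² = 256.0.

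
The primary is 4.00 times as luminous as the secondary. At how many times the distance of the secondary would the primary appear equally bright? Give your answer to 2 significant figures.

Equal flux requires L_p/d_p² = L_s/d_s², so d_p/d_s = √(L_p/L_s)
= √(4.00) = 2.000.

2.0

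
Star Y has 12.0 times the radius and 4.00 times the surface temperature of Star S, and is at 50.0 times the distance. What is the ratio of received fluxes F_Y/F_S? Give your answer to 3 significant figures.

14.7

L_Y/L_S = (R_Y/R_S)²(T_Y/T_S)⁴ = (12.0)² × (4.00)⁴ = 3.686×10^4.
F_Y/F_S = (L_Y/L_S)/(d_Y/d_S)² = 3.686×10^4 / (50.0)² = 14.75.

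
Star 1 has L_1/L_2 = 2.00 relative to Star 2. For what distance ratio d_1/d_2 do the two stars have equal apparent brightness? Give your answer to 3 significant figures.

1.41

Equal flux requires L_1/d_1² = L_2/d_2², so d_1/d_2 = √(L_1/L_2)
= √(2.00) = 1.414.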